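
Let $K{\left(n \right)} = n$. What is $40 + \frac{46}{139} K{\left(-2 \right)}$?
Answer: $\frac{5468}{139} \approx 39.338$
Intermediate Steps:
$40 + \frac{46}{139} K{\left(-2 \right)} = 40 + \frac{46}{139} \left(-2\right) = 40 - \frac{92}{139} = \frac{5468}{139}$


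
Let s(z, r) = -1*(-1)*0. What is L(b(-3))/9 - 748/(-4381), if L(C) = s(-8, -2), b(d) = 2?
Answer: 748/4381 ≈ 0.17074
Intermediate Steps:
s(z, r) = 0 (s(z, r) = 1*0 = 0)
L(C) = 0
L(b(-3))/9 - 748/(-4381) = 0/9 - 748/(-4381) = 0*(⅑) - 748*(-1/4381) = 0 + 748/4381 = 748/4381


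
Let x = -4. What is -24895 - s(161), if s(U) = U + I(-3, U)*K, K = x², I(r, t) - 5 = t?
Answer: -27712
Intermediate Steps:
I(r, t) = 5 + t
K = 16 (K = (-4)² = 16)
s(U) = 80 + 17*U (s(U) = U + (5 + U)*16 = U + (80 + 16*U) = 80 + 17*U)
-24895 - s(161) = -24895 - (80 + 17*161) = -24895 - (80 + 2737) = -24895 - 1*2817 = -24895 - 2817 = -27712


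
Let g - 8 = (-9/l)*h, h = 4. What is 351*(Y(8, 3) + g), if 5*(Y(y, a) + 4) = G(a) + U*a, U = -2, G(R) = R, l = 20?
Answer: 2808/5 ≈ 561.60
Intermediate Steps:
Y(y, a) = -4 - a/5 (Y(y, a) = -4 + (a - 2*a)/5 = -4 + (-a)/5 = -4 - a/5)
g = 31/5 (g = 8 - 9/20*4 = 8 - 9/5 = 31/5 ≈ 6.2000)
351*(Y(8, 3) + g) = 351*((-4 - ⅕*3) + 31/5) = 351*((-4 - ⅗) + 31/5) = 351*(-23/5 + 31/5) = 351*(8/5) = 2808/5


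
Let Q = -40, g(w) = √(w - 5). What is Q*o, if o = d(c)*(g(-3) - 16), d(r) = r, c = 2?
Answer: 1280 - 160*I*√2 ≈ 1280.0 - 226.27*I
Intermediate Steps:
g(w) = √(-5 + w)
o = -32 + 4*I*√2 (o = 2*(√(-5 - 3) - 16) = 2*(√(-8) - 16) = 2*(2*I*√2 - 16) = 2*(-16 + 2*I*√2) = -32 + 4*I*√2 ≈ -32.0 + 5.6569*I)
Q*o = -40*(-32 + 4*I*√2) = 1280 - 160*I*√2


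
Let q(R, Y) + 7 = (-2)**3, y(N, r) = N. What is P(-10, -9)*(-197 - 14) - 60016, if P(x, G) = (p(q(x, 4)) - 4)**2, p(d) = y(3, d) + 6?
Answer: -65291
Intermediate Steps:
q(R, Y) = -15 (q(R, Y) = -7 + (-2)**3 = -7 - 8 = -15)
p(d) = 9 (p(d) = 3 + 6 = 9)
P(x, G) = 25 (P(x, G) = (9 - 4)**2 = 5**2 = 25)
P(-10, -9)*(-197 - 14) - 60016 = 25*(-197 - 14) - 60016 = 25*(-211) - 60016 = -5275 - 60016 = -65291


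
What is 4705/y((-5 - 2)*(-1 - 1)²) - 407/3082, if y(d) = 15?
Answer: 2898941/9246 ≈ 313.53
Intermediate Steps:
4705/y((-5 - 2)*(-1 - 1)²) - 407/3082 = 4705/15 - 407/3082 = 4705*(1/15) - 407*1/3082 = 941/3 - 407/3082 = 2898941/9246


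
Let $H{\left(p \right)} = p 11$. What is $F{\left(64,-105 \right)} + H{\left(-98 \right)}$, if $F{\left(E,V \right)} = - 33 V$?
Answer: $2387$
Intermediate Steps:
$H{\left(p \right)} = 11 p$
$F{\left(64,-105 \right)} + H{\left(-98 \right)} = \left(-33\right) \left(-105\right) + 11 \left(-98\right) = 3465 - 1078 = 2387$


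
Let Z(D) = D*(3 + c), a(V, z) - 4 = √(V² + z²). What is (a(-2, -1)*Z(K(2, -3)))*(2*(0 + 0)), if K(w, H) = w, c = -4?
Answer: 0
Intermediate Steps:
a(V, z) = 4 + √(V² + z²)
Z(D) = -D (Z(D) = D*(3 - 4) = D*(-1) = -D)
(a(-2, -1)*Z(K(2, -3)))*(2*(0 + 0)) = ((4 + √((-2)² + (-1)²))*(-1*2))*(2*(0 + 0)) = ((4 + √(4 + 1))*(-2))*(2*0) = ((4 + √5)*(-2))*0 = (-8 - 2*√5)*0 = 0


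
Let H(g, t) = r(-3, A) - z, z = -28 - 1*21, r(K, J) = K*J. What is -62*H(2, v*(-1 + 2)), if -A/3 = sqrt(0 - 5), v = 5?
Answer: -3038 - 558*I*sqrt(5) ≈ -3038.0 - 1247.7*I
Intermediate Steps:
A = -3*I*sqrt(5) (A = -3*sqrt(0 - 5) = -3*I*sqrt(5) ≈ -6.7082*I)
r(K, J) = J*K
z = -49 (z = -28 - 21 = -49)
H(g, t) = 49 + 9*I*sqrt(5) (H(g, t) = -3*I*sqrt(5)*(-3) - 1*(-49) = 9*I*sqrt(5) + 49 = 49 + 9*I*sqrt(5))
-62*H(2, v*(-1 + 2)) = -62*(49 + 9*I*sqrt(5)) = -3038 - 558*I*sqrt(5)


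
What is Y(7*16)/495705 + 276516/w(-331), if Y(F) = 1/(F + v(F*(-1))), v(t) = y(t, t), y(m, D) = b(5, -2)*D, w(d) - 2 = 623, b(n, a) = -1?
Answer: 6140752297469/13879740000 ≈ 442.43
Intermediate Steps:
w(d) = 625 (w(d) = 2 + 623 = 625)
y(m, D) = -D
v(t) = -t
Y(F) = 1/(2*F) (Y(F) = 1/(F - F*(-1)) = 1/(F - (-1)*F) = 1/(F + F) = 1/(2*F))
Y(7*16)/495705 + 276516/w(-331) = (1/(2*((7*16))))/495705 + 276516/625 = ((1/2)/112)*(1/495705) + 276516*(1/625) = ((1/2)*(1/112))*(1/495705) + 276516/625 = (1/224)*(1/495705) + 276516/625 = 1/111037920 + 276516/625 = 6140752297469/13879740000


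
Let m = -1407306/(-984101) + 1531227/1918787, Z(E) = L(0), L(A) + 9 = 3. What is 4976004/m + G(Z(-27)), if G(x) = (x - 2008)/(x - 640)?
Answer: 53244583509113901271/23840814051911 ≈ 2.2333e+6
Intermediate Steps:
L(A) = -6 (L(A) = -9 + 3 = -6)
Z(E) = -6
m = 4207202479749/1888280205487 (m = -1407306*(-1/984101) + 1531227*(1/1918787) = 1407306/984101 + 1531227/1918787 = 4207202479749/1888280205487 ≈ 2.2281)
G(x) = (-2008 + x)/(-640 + x)
4976004/m + G(Z(-27)) = 4976004/(4207202479749/1888280205487) + (-2008 - 6)/(-640 - 6) = 4976004*(1888280205487/4207202479749) - 2014/(-646) = 3132029951874711316/1402400826583 - 1/646*(-2014) = 3132029951874711316/1402400826583 + 53/17 = 53244583509113901271/23840814051911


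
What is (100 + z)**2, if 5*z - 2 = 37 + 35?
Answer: 329476/25 ≈ 13179.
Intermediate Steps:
z = 74/5 (z = 2/5 + (37 + 35)/5 = 2/5 + (1/5)*72 = 2/5 + 72/5 = 74/5 ≈ 14.800)
(100 + z)**2 = (100 + 74/5)**2 = (574/5)**2 = 329476/25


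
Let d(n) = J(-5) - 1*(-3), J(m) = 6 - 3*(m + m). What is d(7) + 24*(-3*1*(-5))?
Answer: 399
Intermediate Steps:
J(m) = 6 - 6*m
d(n) = 39 (d(n) = (6 - 6*(-5)) - 1*(-3) = (6 + 30) + 3 = 36 + 3 = 39)
d(7) + 24*(-3*1*(-5)) = 39 + 24*(-3*1*(-5)) = 39 + 24*(-3*(-5)) = 39 + 24*15 = 39 + 360 = 399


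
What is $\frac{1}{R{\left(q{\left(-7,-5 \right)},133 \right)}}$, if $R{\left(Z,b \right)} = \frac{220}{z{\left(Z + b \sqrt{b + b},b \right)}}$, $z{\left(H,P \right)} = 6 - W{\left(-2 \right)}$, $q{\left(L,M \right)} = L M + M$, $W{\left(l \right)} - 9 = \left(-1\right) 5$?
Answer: $\frac{1}{110} \approx 0.0090909$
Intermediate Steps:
$W{\left(l \right)} = 4$ ($W{\left(l \right)} = 9 - 5 = 4$)
$q{\left(L,M \right)} = M + L M$
$z{\left(H,P \right)} = 2$ ($z{\left(H,P \right)} = 6 - 4 = 2$)
$R{\left(Z,b \right)} = 110$ ($R{\left(Z,b \right)} = \frac{220}{2} = 220 \cdot \frac{1}{2} = 110$)
$\frac{1}{R{\left(q{\left(-7,-5 \right)},133 \right)}} = \frac{1}{110}$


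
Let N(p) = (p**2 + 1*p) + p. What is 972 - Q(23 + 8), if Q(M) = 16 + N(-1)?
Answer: 957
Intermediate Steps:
N(p) = p**2 + 2*p (N(p) = (p**2 + p) + p = (p + p**2) + p = p**2 + 2*p)
Q(M) = 15 (Q(M) = 16 - (2 - 1) = 16 - 1*1 = 16 - 1 = 15)
972 - Q(23 + 8) = 972 - 1*15 = 972 - 15 = 957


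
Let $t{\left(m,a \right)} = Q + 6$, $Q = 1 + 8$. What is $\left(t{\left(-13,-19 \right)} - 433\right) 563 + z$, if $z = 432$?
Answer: $-234902$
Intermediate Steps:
$Q = 9$
$t{\left(m,a \right)} = 15$ ($t{\left(m,a \right)} = 9 + 6 = 15$)
$\left(t{\left(-13,-19 \right)} - 433\right) 563 + z = \left(15 - 433\right) 563 + 432 = \left(-418\right) 563 + 432 = -235334 + 432 = -234902$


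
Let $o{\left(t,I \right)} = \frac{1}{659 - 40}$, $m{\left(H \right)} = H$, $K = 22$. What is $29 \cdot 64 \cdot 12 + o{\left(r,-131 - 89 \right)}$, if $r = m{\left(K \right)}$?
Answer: $\frac{13786369}{619} \approx 22272.0$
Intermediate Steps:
$r = 22$
$o{\left(t,I \right)} = \frac{1}{619}$
$29 \cdot 64 \cdot 12 + o{\left(r,-131 - 89 \right)} = 29 \cdot 64 \cdot 12 + \frac{1}{619} = 1856 \cdot 12 + \frac{1}{619} = 22272 + \frac{1}{619} = \frac{13786369}{619}$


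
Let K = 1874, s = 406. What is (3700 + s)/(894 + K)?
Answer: 2053/1384 ≈ 1.4834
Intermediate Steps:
(3700 + s)/(894 + K) = (3700 + 406)/(894 + 1874) = 4106/2768 = 4106*(1/2768) = 2053/1384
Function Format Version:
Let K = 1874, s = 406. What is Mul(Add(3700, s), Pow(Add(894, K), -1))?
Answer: Rational(2053, 1384) ≈ 1.4834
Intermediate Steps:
Mul(Add(3700, s), Pow(Add(894, K), -1)) = Mul(Add(3700, 406), Pow(Add(894, 1874), -1)) = Mul(4106, Pow(2768, -1)) = Mul(4106, Rational(1, 2768)) = Rational(2053, 1384)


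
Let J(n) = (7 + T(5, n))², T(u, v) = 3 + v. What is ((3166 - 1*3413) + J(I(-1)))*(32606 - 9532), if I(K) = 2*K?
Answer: -4222542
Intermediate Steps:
J(n) = (10 + n)² (J(n) = (7 + (3 + n))² = (10 + n)²)
((3166 - 1*3413) + J(I(-1)))*(32606 - 9532) = ((3166 - 1*3413) + (10 + 2*(-1))²)*(32606 - 9532) = ((3166 - 3413) + (10 - 2)²)*23074 = (-247 + 8²)*23074 = (-247 + 64)*23074 = -183*23074 = -4222542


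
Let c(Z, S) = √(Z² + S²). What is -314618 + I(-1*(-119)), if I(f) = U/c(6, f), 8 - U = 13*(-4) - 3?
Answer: -314618 + 63*√14197/14197 ≈ -3.1462e+5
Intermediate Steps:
c(Z, S) = √(S² + Z²)
U = 63 (U = 8 - (13*(-4) - 3) = 8 - (-52 - 3) = 8 - 1*(-55) = 8 + 55 = 63)
I(f) = 63/√(36 + f²) (I(f) = 63/(√(f² + 6²)) = 63/(√(f² + 36)) = 63/(√(36 + f²)) = 63/√(36 + f²))
-314618 + I(-1*(-119)) = -314618 + 63/√(36 + (-1*(-119))²) = -314618 + 63/√(36 + 119²) = -314618 + 63/√(36 + 14161) = -314618 + 63/√14197 = -314618 + 63*(√14197/14197) = -314618 + 63*√14197/14197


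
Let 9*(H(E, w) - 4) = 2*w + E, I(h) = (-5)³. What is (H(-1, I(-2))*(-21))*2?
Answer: 3010/3 ≈ 1003.3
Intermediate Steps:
I(h) = -125
H(E, w) = 4 + E/9 + 2*w/9 (H(E, w) = 4 + (2*w + E)/9 = 4 + (E + 2*w)/9 = 4 + (E/9 + 2*w/9) = 4 + E/9 + 2*w/9)
(H(-1, I(-2))*(-21))*2 = ((4 + (⅑)*(-1) + (2/9)*(-125))*(-21))*2 = ((4 - ⅑ - 250/9)*(-21))*2 = -215/9*(-21)*2 = (1505/3)*2 = 3010/3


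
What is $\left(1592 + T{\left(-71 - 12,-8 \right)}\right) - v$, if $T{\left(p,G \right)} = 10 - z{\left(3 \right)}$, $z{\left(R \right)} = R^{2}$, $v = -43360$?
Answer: $44953$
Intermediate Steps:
$T{\left(p,G \right)} = 1$ ($T{\left(p,G \right)} = 10 - 3^{2} = 10 - 9 = 1$)
$\left(1592 + T{\left(-71 - 12,-8 \right)}\right) - v = \left(1592 + 1\right) - -43360 = 1593 + 43360 = 44953$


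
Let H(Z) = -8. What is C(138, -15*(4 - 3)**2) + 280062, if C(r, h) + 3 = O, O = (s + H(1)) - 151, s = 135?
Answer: 280035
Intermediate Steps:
O = -24 (O = (135 - 8) - 151 = 127 - 151 = -24)
C(r, h) = -27 (C(r, h) = -3 - 24 = -27)
C(138, -15*(4 - 3)**2) + 280062 = -27 + 280062 = 280035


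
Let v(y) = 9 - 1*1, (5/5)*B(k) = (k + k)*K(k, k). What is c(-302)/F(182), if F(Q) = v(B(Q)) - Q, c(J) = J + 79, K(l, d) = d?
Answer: 223/174 ≈ 1.2816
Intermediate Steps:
B(k) = 2*k**2 (B(k) = (k + k)*k = (2*k)*k = 2*k**2)
c(J) = 79 + J
v(y) = 8 (v(y) = 9 - 1 = 8)
F(Q) = 8 - Q
c(-302)/F(182) = (79 - 302)/(8 - 1*182) = -223/(8 - 182) = -223/(-174) = -223*(-1/174) = 223/174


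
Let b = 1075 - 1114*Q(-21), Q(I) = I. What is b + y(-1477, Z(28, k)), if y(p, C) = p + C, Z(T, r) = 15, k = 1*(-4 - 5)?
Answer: 23007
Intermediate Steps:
k = -9 (k = 1*(-9) = -9)
y(p, C) = C + p
b = 24469 (b = 1075 - 1114*(-21) = 1075 + 23394 = 24469)
b + y(-1477, Z(28, k)) = 24469 + (15 - 1477) = 24469 - 1462 = 23007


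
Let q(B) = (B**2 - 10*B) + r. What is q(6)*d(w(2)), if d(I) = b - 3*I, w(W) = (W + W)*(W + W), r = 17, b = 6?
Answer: 294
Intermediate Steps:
q(B) = 17 + B**2 - 10*B (q(B) = (B**2 - 10*B) + 17 = 17 + B**2 - 10*B)
w(W) = 4*W**2 (w(W) = (2*W)*(2*W) = 4*W**2)
d(I) = 6 - 3*I
q(6)*d(w(2)) = (17 + 6**2 - 10*6)*(6 - 12*2**2) = (17 + 36 - 60)*(6 - 12*4) = -7*(6 - 3*16) = -7*(6 - 48) = -7*(-42) = 294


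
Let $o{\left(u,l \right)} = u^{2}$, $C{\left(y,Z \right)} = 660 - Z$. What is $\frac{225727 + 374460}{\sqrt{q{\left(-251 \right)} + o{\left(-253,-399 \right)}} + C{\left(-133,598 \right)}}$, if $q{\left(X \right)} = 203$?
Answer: $- \frac{2657971}{4312} + \frac{85741 \sqrt{16053}}{4312} \approx 1902.9$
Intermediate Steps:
$\frac{225727 + 374460}{\sqrt{q{\left(-251 \right)} + o{\left(-253,-399 \right)}} + C{\left(-133,598 \right)}} = \frac{225727 + 374460}{\sqrt{203 + \left(-253\right)^{2}} + \left(660 - 598\right)} = \frac{600187}{\sqrt{203 + 64009} + \left(660 - 598\right)} = \frac{600187}{\sqrt{64212} + 62} = \frac{600187}{2 \sqrt{16053} + 62} = \frac{600187}{62 + 2 \sqrt{16053}}$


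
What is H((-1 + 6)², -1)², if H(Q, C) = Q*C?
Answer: 625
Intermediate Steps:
H(Q, C) = C*Q
H((-1 + 6)², -1)² = (-(-1 + 6)²)² = (-1*5²)² = (-1*25)² = (-25)² = 625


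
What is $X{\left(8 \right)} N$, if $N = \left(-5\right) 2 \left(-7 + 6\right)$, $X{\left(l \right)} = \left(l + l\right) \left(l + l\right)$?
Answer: $2560$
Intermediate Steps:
$X{\left(l \right)} = 4 l^{2}$ ($X{\left(l \right)} = 2 l 2 l = 4 l^{2}$)
$N = 10$ ($N = \left(-10\right) \left(-1\right) = 10$)
$X{\left(8 \right)} N = 4 \cdot 8^{2} \cdot 10 = 4 \cdot 64 \cdot 10 = 256 \cdot 10 = 2560$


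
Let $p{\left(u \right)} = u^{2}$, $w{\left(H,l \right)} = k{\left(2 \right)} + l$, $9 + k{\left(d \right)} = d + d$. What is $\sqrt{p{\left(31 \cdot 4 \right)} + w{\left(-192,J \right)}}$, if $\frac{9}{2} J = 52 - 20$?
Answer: $\frac{\sqrt{138403}}{3} \approx 124.01$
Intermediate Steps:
$J = \frac{64}{9}$ ($J = \frac{2 \left(52 - 20\right)}{9} = \frac{2}{9} \cdot 32 = \frac{64}{9} \approx 7.1111$)
$k{\left(d \right)} = -9 + 2 d$ ($k{\left(d \right)} = -9 + \left(d + d\right) = -9 + 2 d$)
$w{\left(H,l \right)} = -5 + l$ ($w{\left(H,l \right)} = \left(-9 + 2 \cdot 2\right) + l = \left(-9 + 4\right) + l = -5 + l$)
$\sqrt{p{\left(31 \cdot 4 \right)} + w{\left(-192,J \right)}} = \sqrt{\left(31 \cdot 4\right)^{2} + \left(-5 + \frac{64}{9}\right)} = \sqrt{124^{2} + \frac{19}{9}} = \sqrt{15376 + \frac{19}{9}} = \sqrt{\frac{138403}{9}} = \frac{\sqrt{138403}}{3}$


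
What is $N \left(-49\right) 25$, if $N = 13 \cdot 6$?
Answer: $-95550$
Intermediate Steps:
$N = 78$
$N \left(-49\right) 25 = 78 \left(-49\right) 25 = \left(-3822\right) 25 = -95550$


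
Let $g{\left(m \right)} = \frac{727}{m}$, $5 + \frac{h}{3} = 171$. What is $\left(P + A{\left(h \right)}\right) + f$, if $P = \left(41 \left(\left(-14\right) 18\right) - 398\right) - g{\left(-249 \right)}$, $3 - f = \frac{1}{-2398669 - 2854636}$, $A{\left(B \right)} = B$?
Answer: $- \frac{13376459001421}{1308072945} \approx -10226.0$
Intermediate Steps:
$h = 498$ ($h = -15 + 3 \cdot 171 = -15 + 513 = 498$)
$f = \frac{15759916}{5253305}$ ($f = 3 - \frac{1}{-2398669 - 2854636} = 3 - \frac{1}{-5253305} = 3 - - \frac{1}{5253305} = 3 + \frac{1}{5253305} = \frac{15759916}{5253305} \approx 3.0$)
$P = - \frac{2671043}{249}$ ($P = \left(41 \left(\left(-14\right) 18\right) - 398\right) - \frac{727}{-249} = \left(41 \left(-252\right) - 398\right) - 727 \left(- \frac{1}{249}\right) = \left(-10332 - 398\right) - - \frac{727}{249} = -10730 + \frac{727}{249} = - \frac{2671043}{249} \approx -10727.0$)
$\left(P + A{\left(h \right)}\right) + f = \left(- \frac{2671043}{249} + 498\right) + \frac{15759916}{5253305} = - \frac{2547041}{249} + \frac{15759916}{5253305} = - \frac{13376459001421}{1308072945}$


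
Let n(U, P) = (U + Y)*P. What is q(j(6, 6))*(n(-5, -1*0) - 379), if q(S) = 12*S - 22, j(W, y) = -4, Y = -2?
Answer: 26530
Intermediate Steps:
n(U, P) = P*(-2 + U) (n(U, P) = (U - 2)*P = (-2 + U)*P = P*(-2 + U))
q(S) = -22 + 12*S
q(j(6, 6))*(n(-5, -1*0) - 379) = (-22 + 12*(-4))*((-1*0)*(-2 - 5) - 379) = (-22 - 48)*(0*(-7) - 379) = -70*(0 - 379) = -70*(-379) = 26530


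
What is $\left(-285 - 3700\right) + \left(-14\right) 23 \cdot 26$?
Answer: $-12357$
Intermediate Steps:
$\left(-285 - 3700\right) + \left(-14\right) 23 \cdot 26 = -3985 - 8372 = -12357$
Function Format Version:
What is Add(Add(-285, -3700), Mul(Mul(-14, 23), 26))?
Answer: -12357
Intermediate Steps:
Add(Add(-285, -3700), Mul(Mul(-14, 23), 26)) = Add(-3985, Mul(-322, 26)) = Add(-3985, -8372) = -12357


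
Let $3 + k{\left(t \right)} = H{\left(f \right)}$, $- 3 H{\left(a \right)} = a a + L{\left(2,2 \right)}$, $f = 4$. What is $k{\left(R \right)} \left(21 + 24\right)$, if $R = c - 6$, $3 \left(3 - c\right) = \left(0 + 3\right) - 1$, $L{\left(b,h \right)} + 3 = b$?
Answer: $-360$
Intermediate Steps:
$L{\left(b,h \right)} = -3 + b$
$c = \frac{7}{3}$ ($c = 3 - \frac{\left(0 + 3\right) - 1}{3} = 3 - \frac{3 - 1}{3} = 3 - \frac{2}{3} = \frac{7}{3} \approx 2.3333$)
$R = - \frac{11}{3}$ ($R = \frac{7}{3} - 6 = - \frac{11}{3} \approx -3.6667$)
$H{\left(a \right)} = \frac{1}{3} - \frac{a^{2}}{3}$ ($H{\left(a \right)} = - \frac{a a + \left(-3 + 2\right)}{3} = - \frac{a^{2} - 1}{3} = - \frac{-1 + a^{2}}{3} = \frac{1}{3} - \frac{a^{2}}{3}$)
$k{\left(t \right)} = -8$ ($k{\left(t \right)} = -3 + \left(\frac{1}{3} - \frac{4^{2}}{3}\right) = -3 + \left(\frac{1}{3} - \frac{16}{3}\right) = -3 - 5 = -8$)
$k{\left(R \right)} \left(21 + 24\right) = - 8 \left(21 + 24\right) = \left(-8\right) 45 = -360$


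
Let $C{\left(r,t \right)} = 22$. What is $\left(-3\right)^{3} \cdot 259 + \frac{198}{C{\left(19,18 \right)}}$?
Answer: $-6984$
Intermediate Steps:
$\left(-3\right)^{3} \cdot 259 + \frac{198}{C{\left(19,18 \right)}} = \left(-3\right)^{3} \cdot 259 + \frac{198}{22} = \left(-27\right) 259 + 198 \cdot \frac{1}{22} = -6993 + 9 = -6984$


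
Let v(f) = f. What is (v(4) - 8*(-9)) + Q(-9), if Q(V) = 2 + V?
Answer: 69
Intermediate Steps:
(v(4) - 8*(-9)) + Q(-9) = (4 - 8*(-9)) + (2 - 9) = (4 + 72) - 7 = 76 - 7 = 69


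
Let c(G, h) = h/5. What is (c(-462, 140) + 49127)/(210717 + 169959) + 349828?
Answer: 44390390961/126892 ≈ 3.4983e+5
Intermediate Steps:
c(G, h) = h/5 (c(G, h) = h*(⅕) = h/5)
(c(-462, 140) + 49127)/(210717 + 169959) + 349828 = ((⅕)*140 + 49127)/(210717 + 169959) + 349828 = (28 + 49127)/380676 + 349828 = 49155*(1/380676) + 349828 = 16385/126892 + 349828 = 44390390961/126892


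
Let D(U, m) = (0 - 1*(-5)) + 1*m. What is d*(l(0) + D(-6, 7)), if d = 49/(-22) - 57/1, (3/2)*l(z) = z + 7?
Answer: -32575/33 ≈ -987.12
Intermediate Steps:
l(z) = 14/3 + 2*z/3 (l(z) = 2*(z + 7)/3 = 2*(7 + z)/3 = 14/3 + 2*z/3)
D(U, m) = 5 + m (D(U, m) = (0 + 5) + m = 5 + m)
d = -1303/22 (d = 49*(-1/22) - 57*1 = -49/22 - 57 = -1303/22 ≈ -59.227)
d*(l(0) + D(-6, 7)) = -1303*((14/3 + (2/3)*0) + (5 + 7))/22 = -1303*((14/3 + 0) + 12)/22 = -1303*(14/3 + 12)/22 = -1303/22*50/3 = -32575/33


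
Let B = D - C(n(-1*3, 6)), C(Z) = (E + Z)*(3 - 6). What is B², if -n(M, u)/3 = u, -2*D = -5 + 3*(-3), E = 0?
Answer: 2209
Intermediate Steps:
D = 7 (D = -(-5 + 3*(-3))/2 = -(-5 - 9)/2 = -½*(-14) = 7)
n(M, u) = -3*u
C(Z) = -3*Z (C(Z) = (0 + Z)*(3 - 6) = Z*(-3) = -3*Z)
B = -47 (B = 7 - (-3)*(-3*6) = 7 - (-3)*(-18) = 7 - 1*54 = 7 - 54 = -47)
B² = (-47)² = 2209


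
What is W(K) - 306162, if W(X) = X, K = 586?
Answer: -305576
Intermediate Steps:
W(K) - 306162 = 586 - 306162 = -305576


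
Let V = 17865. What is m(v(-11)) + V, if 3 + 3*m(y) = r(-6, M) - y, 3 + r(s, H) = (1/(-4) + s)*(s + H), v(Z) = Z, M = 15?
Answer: 214175/12 ≈ 17848.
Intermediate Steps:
r(s, H) = -3 + (-¼ + s)*(H + s) (r(s, H) = -3 + (1/(-4) + s)*(s + H) = -3 + (-¼ + s)*(H + s))
m(y) = -83/4 - y/3 (m(y) = -1 + ((-3 + (-6)² - ¼*15 - ¼*(-6) + 15*(-6)) - y)/3 = -1 + ((-3 + 36 - 15/4 + 3/2 - 90) - y)/3 = -1 + (-237/4 - y)/3 = -1 + (-79/4 - y/3) = -83/4 - y/3)
m(v(-11)) + V = (-83/4 - ⅓*(-11)) + 17865 = (-83/4 + 11/3) + 17865 = -205/12 + 17865 = 214175/12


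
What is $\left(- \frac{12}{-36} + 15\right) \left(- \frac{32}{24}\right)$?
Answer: $- \frac{184}{9} \approx -20.444$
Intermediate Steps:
$\left(- \frac{12}{-36} + 15\right) \left(- \frac{32}{24}\right) = \left(\left(-12\right) \left(- \frac{1}{36}\right) + 15\right) \left(\left(-32\right) \frac{1}{24}\right) = \left(\frac{1}{3} + 15\right) \left(- \frac{4}{3}\right) = \frac{46}{3} \left(- \frac{4}{3}\right) = - \frac{184}{9}$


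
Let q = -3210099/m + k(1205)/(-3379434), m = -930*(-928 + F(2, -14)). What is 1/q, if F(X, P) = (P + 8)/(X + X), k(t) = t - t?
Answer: -288145/1070033 ≈ -0.26929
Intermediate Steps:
k(t) = 0
F(X, P) = (8 + P)/(2*X) (F(X, P) = (8 + P)/((2*X)) = (8 + P)*(1/(2*X)) = (8 + P)/(2*X))
m = 864435 (m = -930*(-928 + (½)*(8 - 14)/2) = -930*(-928 + (½)*(½)*(-6)) = -930*(-928 - 3/2) = -930*(-1859/2) = 864435)
q = -1070033/288145 (q = -3210099/864435 + 0/(-3379434) = -3210099*1/864435 + 0*(-1/3379434) = -1070033/288145 + 0 = -1070033/288145 ≈ -3.7135)
1/q = 1/(-1070033/288145) = -288145/1070033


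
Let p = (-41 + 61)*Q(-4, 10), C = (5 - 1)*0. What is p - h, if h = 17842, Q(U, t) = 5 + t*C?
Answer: -17742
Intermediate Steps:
C = 0 (C = 4*0 = 0)
Q(U, t) = 5 (Q(U, t) = 5 + t*0 = 5 + 0 = 5)
p = 100 (p = (-41 + 61)*5 = 20*5 = 100)
p - h = 100 - 1*17842 = 100 - 17842 = -17742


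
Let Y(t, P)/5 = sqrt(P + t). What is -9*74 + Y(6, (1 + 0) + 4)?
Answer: -666 + 5*sqrt(11) ≈ -649.42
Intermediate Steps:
Y(t, P) = 5*sqrt(P + t)
-9*74 + Y(6, (1 + 0) + 4) = -9*74 + 5*sqrt(((1 + 0) + 4) + 6) = -666 + 5*sqrt((1 + 4) + 6) = -666 + 5*sqrt(5 + 6) = -666 + 5*sqrt(11)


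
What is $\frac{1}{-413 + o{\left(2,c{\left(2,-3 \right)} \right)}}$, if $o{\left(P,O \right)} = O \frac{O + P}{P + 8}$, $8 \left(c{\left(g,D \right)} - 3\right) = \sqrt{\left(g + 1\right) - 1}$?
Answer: $- \frac{42137280}{17339356993} - \frac{10240 \sqrt{2}}{17339356993} \approx -0.002431$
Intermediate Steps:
$c{\left(g,D \right)} = 3 + \frac{\sqrt{g}}{8}$ ($c{\left(g,D \right)} = 3 + \frac{\sqrt{\left(g + 1\right) - 1}}{8} = 3 + \frac{\sqrt{\left(1 + g\right) - 1}}{8} = 3 + \frac{\sqrt{g}}{8}$)
$o{\left(P,O \right)} = \frac{O \left(O + P\right)}{8 + P}$ ($o{\left(P,O \right)} = O \frac{O + P}{8 + P} = \frac{O \left(O + P\right)}{8 + P}$)
$\frac{1}{-413 + o{\left(2,c{\left(2,-3 \right)} \right)}} = \frac{1}{-413 + \frac{\left(3 + \frac{\sqrt{2}}{8}\right) \left(\left(3 + \frac{\sqrt{2}}{8}\right) + 2\right)}{8 + 2}} = \frac{1}{-413 + \frac{\left(3 + \frac{\sqrt{2}}{8}\right) \left(5 + \frac{\sqrt{2}}{8}\right)}{10}}$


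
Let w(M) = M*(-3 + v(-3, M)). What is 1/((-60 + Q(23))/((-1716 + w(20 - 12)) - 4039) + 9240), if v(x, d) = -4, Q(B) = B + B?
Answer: 5811/53693654 ≈ 0.00010823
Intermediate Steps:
Q(B) = 2*B
w(M) = -7*M (w(M) = M*(-3 - 4) = M*(-7) = -7*M)
1/((-60 + Q(23))/((-1716 + w(20 - 12)) - 4039) + 9240) = 1/((-60 + 2*23)/((-1716 - 7*(20 - 12)) - 4039) + 9240) = 1/((-60 + 46)/((-1716 - 7*8) - 4039) + 9240) = 1/(-14/((-1716 - 56) - 4039) + 9240) = 1/(-14/(-1772 - 4039) + 9240) = 1/(-14/(-5811) + 9240) = 1/(-14*(-1/5811) + 9240) = 1/(14/5811 + 9240) = 1/(53693654/5811) = 5811/53693654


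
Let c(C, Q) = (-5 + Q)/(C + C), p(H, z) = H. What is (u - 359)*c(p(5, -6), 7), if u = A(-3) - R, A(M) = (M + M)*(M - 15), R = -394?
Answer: 143/5 ≈ 28.600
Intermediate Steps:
A(M) = 2*M*(-15 + M) (A(M) = (2*M)*(-15 + M) = 2*M*(-15 + M))
u = 502 (u = 2*(-3)*(-15 - 3) - 1*(-394) = 2*(-3)*(-18) + 394 = 108 + 394 = 502)
c(C, Q) = (-5 + Q)/(2*C) (c(C, Q) = (-5 + Q)/((2*C)) = (-5 + Q)*(1/(2*C)) = (-5 + Q)/(2*C))
(u - 359)*c(p(5, -6), 7) = (502 - 359)*((1/2)*(-5 + 7)/5) = 143*((1/2)*(1/5)*2) = 143*(1/5) = 143/5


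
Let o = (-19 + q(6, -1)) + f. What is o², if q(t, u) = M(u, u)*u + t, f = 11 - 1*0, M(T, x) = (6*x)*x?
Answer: 64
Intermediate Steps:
M(T, x) = 6*x²
f = 11 (f = 11 + 0 = 11)
q(t, u) = t + 6*u³ (q(t, u) = (6*u²)*u + t = 6*u³ + t = t + 6*u³)
o = -8 (o = (-19 + (6 + 6*(-1)³)) + 11 = (-19 + (6 + 6*(-1))) + 11 = (-19 + (6 - 6)) + 11 = (-19 + 0) + 11 = -19 + 11 = -8)
o² = (-8)² = 64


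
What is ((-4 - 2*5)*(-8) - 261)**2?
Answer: 22201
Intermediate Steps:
((-4 - 2*5)*(-8) - 261)**2 = ((-4 - 10)*(-8) - 261)**2 = (-14*(-8) - 261)**2 = (112 - 261)**2 = (-149)**2 = 22201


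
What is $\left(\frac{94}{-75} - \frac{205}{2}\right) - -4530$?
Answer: $\frac{663937}{150} \approx 4426.3$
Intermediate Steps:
$\left(\frac{94}{-75} - \frac{205}{2}\right) - -4530 = \left(94 \left(- \frac{1}{75}\right) - \frac{205}{2}\right) + 4530 = \left(- \frac{94}{75} - \frac{205}{2}\right) + 4530 = - \frac{15563}{150} + 4530 = \frac{663937}{150}$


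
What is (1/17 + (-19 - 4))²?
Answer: 152100/289 ≈ 526.30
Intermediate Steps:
(1/17 + (-19 - 4))² = (1/17 - 23)² = (-390/17)² = 152100/289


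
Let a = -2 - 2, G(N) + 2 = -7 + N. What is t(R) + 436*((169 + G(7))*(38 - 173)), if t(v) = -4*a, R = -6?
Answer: -9829604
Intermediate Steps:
G(N) = -9 + N (G(N) = -2 + (-7 + N) = -9 + N)
a = -4
t(v) = 16 (t(v) = -4*(-4) = 16)
t(R) + 436*((169 + G(7))*(38 - 173)) = 16 + 436*((169 + (-9 + 7))*(38 - 173)) = 16 + 436*((169 - 2)*(-135)) = 16 + 436*(167*(-135)) = 16 + 436*(-22545) = 16 - 9829620 = -9829604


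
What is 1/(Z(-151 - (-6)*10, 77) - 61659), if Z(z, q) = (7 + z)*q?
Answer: -1/68127 ≈ -1.4678e-5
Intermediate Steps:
Z(z, q) = q*(7 + z)
1/(Z(-151 - (-6)*10, 77) - 61659) = 1/(77*(7 + (-151 - (-6)*10)) - 61659) = 1/(77*(7 + (-151 - 1*(-60))) - 61659) = 1/(77*(7 + (-151 + 60)) - 61659) = 1/(77*(7 - 91) - 61659) = 1/(77*(-84) - 61659) = 1/(-6468 - 61659) = 1/(-68127) = -1/68127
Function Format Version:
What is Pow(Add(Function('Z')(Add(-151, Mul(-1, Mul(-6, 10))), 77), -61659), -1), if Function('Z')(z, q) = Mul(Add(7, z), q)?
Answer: Rational(-1, 68127) ≈ -1.4678e-5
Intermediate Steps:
Function('Z')(z, q) = Mul(q, Add(7, z))
Pow(Add(Function('Z')(Add(-151, Mul(-1, Mul(-6, 10))), 77), -61659), -1) = Pow(Add(Mul(77, Add(7, Add(-151, Mul(-1, Mul(-6, 10))))), -61659), -1) = Pow(Add(Mul(77, Add(7, Add(-151, Mul(-1, -60)))), -61659), -1) = Pow(Add(Mul(77, Add(7, Add(-151, 60))), -61659), -1) = Pow(Add(Mul(77, Add(7, -91)), -61659), -1) = Pow(Add(Mul(77, -84), -61659), -1) = Pow(Add(-6468, -61659), -1) = Pow(-68127, -1) = Rational(-1, 68127)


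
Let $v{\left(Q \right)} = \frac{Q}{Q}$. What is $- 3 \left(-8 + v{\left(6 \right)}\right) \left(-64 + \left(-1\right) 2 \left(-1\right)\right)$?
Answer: $-1302$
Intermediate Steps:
$v{\left(Q \right)} = 1$
$- 3 \left(-8 + v{\left(6 \right)}\right) \left(-64 + \left(-1\right) 2 \left(-1\right)\right) = - 3 \left(-8 + 1\right) \left(-64 + \left(-1\right) 2 \left(-1\right)\right) = \left(-3\right) \left(-7\right) \left(-64 - -2\right) = 21 \left(-64 + 2\right) = 21 \left(-62\right) = -1302$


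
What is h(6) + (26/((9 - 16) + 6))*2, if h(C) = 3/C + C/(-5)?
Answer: -527/10 ≈ -52.700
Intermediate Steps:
h(C) = 3/C - C/5 (h(C) = 3/C + C*(-⅕) = 3/C - C/5)
h(6) + (26/((9 - 16) + 6))*2 = (3/6 - ⅕*6) + (26/((9 - 16) + 6))*2 = (3*(⅙) - 6/5) + (26/(-7 + 6))*2 = (½ - 6/5) + (26/(-1))*2 = -7/10 + (26*(-1))*2 = -7/10 - 26*2 = -7/10 - 52 = -527/10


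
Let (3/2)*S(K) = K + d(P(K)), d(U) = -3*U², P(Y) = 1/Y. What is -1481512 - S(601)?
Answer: -1605805011332/1083603 ≈ -1.4819e+6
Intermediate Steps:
S(K) = -2/K² + 2*K/3 (S(K) = 2*(K - 3/K²)/3 = -2/K² + 2*K/3)
-1481512 - S(601) = -1481512 - (-2/601² + (⅔)*601) = -1481512 - (-2*1/361201 + 1202/3) = -1481512 - (-2/361201 + 1202/3) = -1481512 - 1*434163596/1083603 = -1481512 - 434163596/1083603 = -1605805011332/1083603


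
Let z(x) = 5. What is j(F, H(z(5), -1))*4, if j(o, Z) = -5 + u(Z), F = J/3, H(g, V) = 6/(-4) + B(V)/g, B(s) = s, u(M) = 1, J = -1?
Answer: -16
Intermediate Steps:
H(g, V) = -3/2 + V/g (H(g, V) = 6/(-4) + V/g = 6*(-1/4) + V/g = -3/2 + V/g)
F = -1/3 ≈ -0.33333
j(o, Z) = -4 (j(o, Z) = -5 + 1 = -4)
j(F, H(z(5), -1))*4 = -4*4 = -16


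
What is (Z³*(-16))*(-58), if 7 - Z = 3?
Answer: 59392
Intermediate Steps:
Z = 4 (Z = 7 - 1*3 = 7 - 3 = 4)
(Z³*(-16))*(-58) = (4³*(-16))*(-58) = (64*(-16))*(-58) = -1024*(-58) = 59392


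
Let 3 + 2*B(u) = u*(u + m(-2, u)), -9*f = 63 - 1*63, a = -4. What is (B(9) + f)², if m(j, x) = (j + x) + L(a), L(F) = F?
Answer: 11025/4 ≈ 2756.3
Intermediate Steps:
f = 0 (f = -(63 - 1*63)/9 = -(63 - 63)/9 = -⅑*0 = 0)
m(j, x) = -4 + j + x (m(j, x) = (j + x) - 4 = -4 + j + x)
B(u) = -3/2 + u*(-6 + 2*u)/2 (B(u) = -3/2 + (u*(u + (-4 - 2 + u)))/2 = -3/2 + (u*(u + (-6 + u)))/2 = -3/2 + (u*(-6 + 2*u))/2 = -3/2 + u*(-6 + 2*u)/2)
(B(9) + f)² = ((-3/2 + 9² - 3*9) + 0)² = ((-3/2 + 81 - 27) + 0)² = (105/2 + 0)² = (105/2)² = 11025/4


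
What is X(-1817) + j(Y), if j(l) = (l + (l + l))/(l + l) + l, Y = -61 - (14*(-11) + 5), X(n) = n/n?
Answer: 181/2 ≈ 90.500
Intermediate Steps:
X(n) = 1
Y = 88 (Y = -61 - (-154 + 5) = -61 - 1*(-149) = -61 + 149 = 88)
j(l) = 3/2 + l (j(l) = (l + 2*l)/((2*l)) + l = (3*l)*(1/(2*l)) + l = 3/2 + l)
X(-1817) + j(Y) = 1 + (3/2 + 88) = 1 + 179/2 = 181/2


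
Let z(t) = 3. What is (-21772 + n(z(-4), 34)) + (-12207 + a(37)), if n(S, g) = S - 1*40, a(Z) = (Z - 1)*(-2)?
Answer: -34088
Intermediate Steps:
a(Z) = 2 - 2*Z (a(Z) = (-1 + Z)*(-2) = 2 - 2*Z)
n(S, g) = -40 + S (n(S, g) = S - 40 = -40 + S)
(-21772 + n(z(-4), 34)) + (-12207 + a(37)) = (-21772 + (-40 + 3)) + (-12207 + (2 - 2*37)) = (-21772 - 37) + (-12207 + (2 - 74)) = -21809 + (-12207 - 72) = -21809 - 12279 = -34088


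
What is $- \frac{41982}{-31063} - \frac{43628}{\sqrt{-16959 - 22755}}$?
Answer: $\frac{41982}{31063} + \frac{21814 i \sqrt{39714}}{19857} \approx 1.3515 + 218.92 i$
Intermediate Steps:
$- \frac{41982}{-31063} - \frac{43628}{\sqrt{-16959 - 22755}} = \left(-41982\right) \left(- \frac{1}{31063}\right) - \frac{43628}{\sqrt{-39714}} = \frac{41982}{31063} - \frac{43628}{i \sqrt{39714}} = \frac{41982}{31063} - 43628 \left(- \frac{i \sqrt{39714}}{39714}\right) = \frac{41982}{31063} + \frac{21814 i \sqrt{39714}}{19857}$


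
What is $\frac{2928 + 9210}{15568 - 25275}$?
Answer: $- \frac{714}{571} \approx -1.2504$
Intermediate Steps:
$\frac{2928 + 9210}{15568 - 25275} = \frac{12138}{15568 - 25275} = \frac{12138}{-9707} = 12138 \left(- \frac{1}{9707}\right) = - \frac{714}{571}$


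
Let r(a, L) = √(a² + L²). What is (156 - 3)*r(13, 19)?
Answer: 153*√530 ≈ 3522.3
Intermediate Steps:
r(a, L) = √(L² + a²)
(156 - 3)*r(13, 19) = (156 - 3)*√(19² + 13²) = 153*√(361 + 169) = 153*√530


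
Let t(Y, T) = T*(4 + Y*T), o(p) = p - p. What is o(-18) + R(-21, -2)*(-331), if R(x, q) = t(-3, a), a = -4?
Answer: 21184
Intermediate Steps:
o(p) = 0
t(Y, T) = T*(4 + T*Y)
R(x, q) = -64 (R(x, q) = -4*(4 - 4*(-3)) = -4*(4 + 12) = -4*16 = -64)
o(-18) + R(-21, -2)*(-331) = 0 - 64*(-331) = 0 + 21184 = 21184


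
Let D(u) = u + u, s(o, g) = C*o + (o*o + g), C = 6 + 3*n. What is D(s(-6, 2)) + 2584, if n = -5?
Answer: 2768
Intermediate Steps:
C = -9 (C = 6 + 3*(-5) = 6 - 15 = -9)
s(o, g) = g + o² - 9*o (s(o, g) = -9*o + (o*o + g) = -9*o + (o² + g) = -9*o + (g + o²) = g + o² - 9*o)
D(u) = 2*u
D(s(-6, 2)) + 2584 = 2*(2 + (-6)² - 9*(-6)) + 2584 = 2*(2 + 36 + 54) + 2584 = 2*92 + 2584 = 184 + 2584 = 2768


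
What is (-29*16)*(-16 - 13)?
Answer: 13456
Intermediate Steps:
(-29*16)*(-16 - 13) = -464*(-29) = 13456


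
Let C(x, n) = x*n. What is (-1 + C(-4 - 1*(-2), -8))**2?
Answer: 225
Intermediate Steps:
C(x, n) = n*x
(-1 + C(-4 - 1*(-2), -8))**2 = (-1 - 8*(-4 - 1*(-2)))**2 = (-1 - 8*(-4 + 2))**2 = (-1 - 8*(-2))**2 = (-1 + 16)**2 = 15**2 = 225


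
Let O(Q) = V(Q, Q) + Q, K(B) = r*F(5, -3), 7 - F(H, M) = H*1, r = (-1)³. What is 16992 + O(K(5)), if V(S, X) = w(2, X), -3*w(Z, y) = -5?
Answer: 50975/3 ≈ 16992.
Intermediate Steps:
w(Z, y) = 5/3 (w(Z, y) = -⅓*(-5) = 5/3)
V(S, X) = 5/3
r = -1
F(H, M) = 7 - H
K(B) = -2 (K(B) = -(7 - 1*5) = -(7 - 5) = -1*2 = -2)
O(Q) = 5/3 + Q
16992 + O(K(5)) = 16992 + (5/3 - 2) = 16992 - ⅓ = 50975/3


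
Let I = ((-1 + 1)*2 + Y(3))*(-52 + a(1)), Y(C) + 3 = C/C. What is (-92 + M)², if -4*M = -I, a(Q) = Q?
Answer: 17689/4 ≈ 4422.3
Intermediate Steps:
Y(C) = -2 (Y(C) = -3 + C/C = -3 + 1 = -2)
I = 102 (I = ((-1 + 1)*2 - 2)*(-52 + 1) = (0*2 - 2)*(-51) = (0 - 2)*(-51) = -2*(-51) = 102)
M = 51/2 (M = -(-1)*102/4 = -¼*(-102) = 51/2 ≈ 25.500)
(-92 + M)² = (-92 + 51/2)² = (-133/2)² = 17689/4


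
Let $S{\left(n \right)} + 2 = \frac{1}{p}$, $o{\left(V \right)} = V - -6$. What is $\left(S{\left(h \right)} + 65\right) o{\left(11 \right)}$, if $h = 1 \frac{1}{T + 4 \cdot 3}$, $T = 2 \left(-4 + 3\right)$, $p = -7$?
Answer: $\frac{7480}{7} \approx 1068.6$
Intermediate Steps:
$T = -2$ ($T = 2 \left(-1\right) = -2$)
$o{\left(V \right)} = 6 + V$ ($o{\left(V \right)} = V + 6 = 6 + V$)
$h = \frac{1}{10}$ ($h = 1 \frac{1}{-2 + 4 \cdot 3} = 1 \frac{1}{-2 + 12} = 1 \cdot \frac{1}{10} = \frac{1}{10} \approx 0.1$)
$S{\left(n \right)} = - \frac{15}{7}$ ($S{\left(n \right)} = -2 + \frac{1}{-7} = -2 - \frac{1}{7} = - \frac{15}{7}$)
$\left(S{\left(h \right)} + 65\right) o{\left(11 \right)} = \left(- \frac{15}{7} + 65\right) \left(6 + 11\right) = \frac{440}{7} \cdot 17 = \frac{7480}{7}$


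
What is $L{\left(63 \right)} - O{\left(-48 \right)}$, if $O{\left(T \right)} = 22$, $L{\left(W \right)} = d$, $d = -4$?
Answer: $-26$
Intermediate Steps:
$L{\left(W \right)} = -4$
$L{\left(63 \right)} - O{\left(-48 \right)} = -4 - 22 = -26$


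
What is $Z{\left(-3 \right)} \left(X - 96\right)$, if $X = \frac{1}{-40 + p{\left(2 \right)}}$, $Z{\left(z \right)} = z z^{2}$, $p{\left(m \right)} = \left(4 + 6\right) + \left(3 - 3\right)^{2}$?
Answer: $\frac{25929}{10} \approx 2592.9$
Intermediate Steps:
$p{\left(m \right)} = 10$ ($p{\left(m \right)} = 10 + 0^{2} = 10 + 0 = 10$)
$Z{\left(z \right)} = z^{3}$
$X = - \frac{1}{30}$ ($X = \frac{1}{-40 + 10} = \frac{1}{-30} = - \frac{1}{30} \approx -0.033333$)
$Z{\left(-3 \right)} \left(X - 96\right) = \left(-3\right)^{3} \left(- \frac{1}{30} - 96\right) = \left(-27\right) \left(- \frac{2881}{30}\right) = \frac{25929}{10}$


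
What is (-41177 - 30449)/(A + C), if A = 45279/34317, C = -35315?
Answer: 45518323/22441844 ≈ 2.0283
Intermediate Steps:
A = 1677/1271 (A = 45279*(1/34317) = 1677/1271 ≈ 1.3194)
(-41177 - 30449)/(A + C) = (-41177 - 30449)/(1677/1271 - 35315) = -71626/(-44883688/1271) = -71626*(-1271/44883688) = 45518323/22441844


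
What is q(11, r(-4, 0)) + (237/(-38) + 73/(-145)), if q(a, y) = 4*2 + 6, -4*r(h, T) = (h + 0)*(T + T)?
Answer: 40001/5510 ≈ 7.2597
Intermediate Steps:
r(h, T) = -T*h/2 (r(h, T) = -(h + 0)*(T + T)/4 = -h*2*T/4 = -T*h/2)
q(a, y) = 14 (q(a, y) = 8 + 6 = 14)
q(11, r(-4, 0)) + (237/(-38) + 73/(-145)) = 14 + (237/(-38) + 73/(-145)) = 14 + (237*(-1/38) + 73*(-1/145)) = 14 + (-237/38 - 73/145) = 14 - 37139/5510 = 40001/5510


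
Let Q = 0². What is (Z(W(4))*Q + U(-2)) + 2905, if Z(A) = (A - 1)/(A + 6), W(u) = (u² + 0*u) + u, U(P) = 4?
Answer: 2909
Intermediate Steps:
W(u) = u + u² (W(u) = (u² + 0) + u = u² + u = u + u²)
Z(A) = (-1 + A)/(6 + A)
Q = 0
(Z(W(4))*Q + U(-2)) + 2905 = (((-1 + 4*(1 + 4))/(6 + 4*(1 + 4)))*0 + 4) + 2905 = (((-1 + 4*5)/(6 + 4*5))*0 + 4) + 2905 = (((-1 + 20)/(6 + 20))*0 + 4) + 2905 = ((19/26)*0 + 4) + 2905 = (0 + 4) + 2905 = 4 + 2905 = 2909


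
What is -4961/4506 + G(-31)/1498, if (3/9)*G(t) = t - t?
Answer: -4961/4506 ≈ -1.1010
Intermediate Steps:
G(t) = 0 (G(t) = 3*(t - t) = 3*0 = 0)
-4961/4506 + G(-31)/1498 = -4961/4506 + 0/1498 = -4961*1/4506 + 0*(1/1498) = -4961/4506 + 0 = -4961/4506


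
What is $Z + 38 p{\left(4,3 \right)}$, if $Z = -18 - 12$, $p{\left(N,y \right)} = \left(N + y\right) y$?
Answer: $768$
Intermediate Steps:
$p{\left(N,y \right)} = y \left(N + y\right)$
$Z = -30$ ($Z = -18 - 12 = -30$)
$Z + 38 p{\left(4,3 \right)} = -30 + 38 \cdot 3 \left(4 + 3\right) = -30 + 38 \cdot 3 \cdot 7 = -30 + 38 \cdot 21 = -30 + 798 = 768$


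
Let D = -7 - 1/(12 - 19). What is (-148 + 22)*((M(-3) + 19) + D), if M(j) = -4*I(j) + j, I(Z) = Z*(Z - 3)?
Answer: 7920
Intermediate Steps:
D = -48/7 (D = -7 - 1/(-7) = -7 - 1*(-⅐) = -7 + ⅐ = -48/7 ≈ -6.8571)
I(Z) = Z*(-3 + Z)
M(j) = j - 4*j*(-3 + j) (M(j) = -4*j*(-3 + j) + j = j - 4*j*(-3 + j))
(-148 + 22)*((M(-3) + 19) + D) = (-148 + 22)*((-3*(13 - 4*(-3)) + 19) - 48/7) = -126*((-3*(13 + 12) + 19) - 48/7) = -126*((-3*25 + 19) - 48/7) = -126*((-75 + 19) - 48/7) = -126*(-56 - 48/7) = -126*(-440/7) = 7920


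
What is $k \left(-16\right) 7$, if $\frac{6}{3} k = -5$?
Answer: $280$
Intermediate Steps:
$k = - \frac{5}{2}$ ($k = \frac{1}{2} \left(-5\right) = - \frac{5}{2} \approx -2.5$)
$k \left(-16\right) 7 = \left(- \frac{5}{2}\right) \left(-16\right) 7 = 40 \cdot 7 = 280$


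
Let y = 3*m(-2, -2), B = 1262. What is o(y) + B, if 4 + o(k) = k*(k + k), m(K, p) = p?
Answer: 1330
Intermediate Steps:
y = -6 (y = 3*(-2) = -6)
o(k) = -4 + 2*k² (o(k) = -4 + k*(k + k) = -4 + k*(2*k) = -4 + 2*k²)
o(y) + B = (-4 + 2*(-6)²) + 1262 = (-4 + 2*36) + 1262 = (-4 + 72) + 1262 = 68 + 1262 = 1330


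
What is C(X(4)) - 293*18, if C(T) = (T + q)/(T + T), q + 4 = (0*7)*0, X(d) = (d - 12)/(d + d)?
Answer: -10543/2 ≈ -5271.5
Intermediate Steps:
X(d) = (-12 + d)/(2*d) (X(d) = (-12 + d)/((2*d)) = (-12 + d)*(1/(2*d)) = (-12 + d)/(2*d))
q = -4 (q = -4 + (0*7)*0 = -4 + 0*0 = -4 + 0 = -4)
C(T) = (-4 + T)/(2*T) (C(T) = (T - 4)/(T + T) = (-4 + T)/((2*T)) = (-4 + T)*(1/(2*T)) = (-4 + T)/(2*T))
C(X(4)) - 293*18 = (-4 + (½)*(-12 + 4)/4)/(2*(((½)*(-12 + 4)/4))) - 293*18 = (-4 + (½)*(¼)*(-8))/(2*(((½)*(¼)*(-8)))) - 1*5274 = (½)*(-4 - 1)/(-1) - 5274 = (½)*(-1)*(-5) - 5274 = 5/2 - 5274 = -10543/2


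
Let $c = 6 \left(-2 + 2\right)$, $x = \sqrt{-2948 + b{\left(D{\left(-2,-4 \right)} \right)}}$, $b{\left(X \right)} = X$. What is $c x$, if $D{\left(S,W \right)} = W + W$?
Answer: $0$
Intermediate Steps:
$D{\left(S,W \right)} = 2 W$
$x = 2 i \sqrt{739}$ ($x = \sqrt{-2948 + 2 \left(-4\right)} = \sqrt{-2948 - 8} = \sqrt{-2956} = 2 i \sqrt{739} \approx 54.369 i$)
$c = 0$ ($c = 6 \cdot 0 = 0$)
$c x = 0 \cdot 2 i \sqrt{739} = 0$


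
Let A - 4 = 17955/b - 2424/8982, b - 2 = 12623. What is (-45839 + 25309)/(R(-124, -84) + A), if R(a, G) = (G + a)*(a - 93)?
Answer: -77601860250/170630170127 ≈ -0.45480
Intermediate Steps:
b = 12625 (b = 2 + 12623 = 12625)
A = 19475327/3779925 (A = 4 + (17955/12625 - 2424/8982) = 4 + (17955*(1/12625) - 2424*1/8982) = 4 + (3591/2525 - 404/1497) = 4 + 4355627/3779925 = 19475327/3779925 ≈ 5.1523)
R(a, G) = (-93 + a)*(G + a) (R(a, G) = (G + a)*(-93 + a) = (-93 + a)*(G + a))
(-45839 + 25309)/(R(-124, -84) + A) = (-45839 + 25309)/(((-124)² - 93*(-84) - 93*(-124) - 84*(-124)) + 19475327/3779925) = -20530/((15376 + 7812 + 11532 + 10416) + 19475327/3779925) = -20530/(45136 + 19475327/3779925) = -20530/170630170127/3779925 = -20530*3779925/170630170127 = -77601860250/170630170127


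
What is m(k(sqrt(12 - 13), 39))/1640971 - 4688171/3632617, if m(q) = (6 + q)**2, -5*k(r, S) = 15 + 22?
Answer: -192328638352792/149025478777675 ≈ -1.2906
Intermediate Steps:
k(r, S) = -37/5 (k(r, S) = -(15 + 22)/5 = -1/5*37 = -37/5)
m(k(sqrt(12 - 13), 39))/1640971 - 4688171/3632617 = (6 - 37/5)**2/1640971 - 4688171/3632617 = (-7/5)**2*(1/1640971) - 4688171*1/3632617 = (49/25)*(1/1640971) - 4688171/3632617 = 49/41024275 - 4688171/3632617 = -192328638352792/149025478777675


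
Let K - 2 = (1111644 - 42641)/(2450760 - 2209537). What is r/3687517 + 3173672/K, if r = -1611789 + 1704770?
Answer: 2823025544477354021/5720994562133 ≈ 4.9345e+5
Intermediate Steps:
K = 1551449/241223 (K = 2 + (1111644 - 42641)/(2450760 - 2209537) = 2 + 1069003/241223 = 1551449/241223 ≈ 6.4316)
r = 92981
r/3687517 + 3173672/K = 92981/3687517 + 3173672/(1551449/241223) = 92981*(1/3687517) + 3173672*(241223/1551449) = 92981/3687517 + 765562680856/1551449 = 2823025544477354021/5720994562133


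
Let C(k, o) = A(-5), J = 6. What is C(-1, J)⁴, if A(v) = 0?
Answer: 0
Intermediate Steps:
C(k, o) = 0
C(-1, J)⁴ = 0⁴ = 0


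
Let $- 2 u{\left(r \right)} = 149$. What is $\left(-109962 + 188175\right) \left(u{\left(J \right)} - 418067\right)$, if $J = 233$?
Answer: $- \frac{65408202279}{2} \approx -3.2704 \cdot 10^{10}$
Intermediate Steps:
$u{\left(r \right)} = - \frac{149}{2}$ ($u{\left(r \right)} = \left(- \frac{1}{2}\right) 149 = - \frac{149}{2}$)
$\left(-109962 + 188175\right) \left(u{\left(J \right)} - 418067\right) = \left(-109962 + 188175\right) \left(- \frac{149}{2} - 418067\right) = 78213 \left(- \frac{836283}{2}\right) = - \frac{65408202279}{2}$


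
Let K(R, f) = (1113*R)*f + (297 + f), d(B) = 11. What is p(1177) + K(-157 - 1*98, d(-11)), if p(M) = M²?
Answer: -1736328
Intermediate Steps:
K(R, f) = 297 + f + 1113*R*f (K(R, f) = 1113*R*f + (297 + f) = 297 + f + 1113*R*f)
p(1177) + K(-157 - 1*98, d(-11)) = 1177² + (297 + 11 + 1113*(-157 - 1*98)*11) = 1385329 + (297 + 11 + 1113*(-157 - 98)*11) = 1385329 + (297 + 11 + 1113*(-255)*11) = 1385329 + (297 + 11 - 3121965) = 1385329 - 3121657 = -1736328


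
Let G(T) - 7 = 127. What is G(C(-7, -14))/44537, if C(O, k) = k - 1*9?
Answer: 134/44537 ≈ 0.0030087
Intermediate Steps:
C(O, k) = -9 + k (C(O, k) = k - 9 = -9 + k)
G(T) = 134 (G(T) = 7 + 127 = 134)
G(C(-7, -14))/44537 = 134/44537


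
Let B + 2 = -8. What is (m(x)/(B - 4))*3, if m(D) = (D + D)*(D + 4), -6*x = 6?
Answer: 9/7 ≈ 1.2857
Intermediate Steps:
B = -10 (B = -2 - 8 = -10)
x = -1 (x = -⅙*6 = -1)
m(D) = 2*D*(4 + D) (m(D) = (2*D)*(4 + D) = 2*D*(4 + D))
(m(x)/(B - 4))*3 = ((2*(-1)*(4 - 1))/(-10 - 4))*3 = ((2*(-1)*3)/(-14))*3 = -1/14*(-6)*3 = (3/7)*3 = 9/7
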